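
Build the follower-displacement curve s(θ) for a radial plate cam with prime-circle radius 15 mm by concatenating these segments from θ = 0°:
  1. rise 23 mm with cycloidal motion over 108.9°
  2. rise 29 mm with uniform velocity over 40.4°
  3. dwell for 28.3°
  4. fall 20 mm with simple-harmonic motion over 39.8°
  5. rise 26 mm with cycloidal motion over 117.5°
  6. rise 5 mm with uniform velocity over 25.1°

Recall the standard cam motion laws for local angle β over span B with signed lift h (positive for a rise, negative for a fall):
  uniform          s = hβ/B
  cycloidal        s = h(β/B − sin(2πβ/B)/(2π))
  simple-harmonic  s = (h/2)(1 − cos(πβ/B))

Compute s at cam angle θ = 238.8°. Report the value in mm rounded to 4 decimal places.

seg 1 [0°–108.9°] cycloidal, h=23: full span → s += 23 → s = 23.0000
seg 2 [108.9°–149.3°] uniform, h=29: full span → s += 29 → s = 52.0000
seg 3 [149.3°–177.6°] dwell: s stays 52.0000
seg 4 [177.6°–217.4°] simple-harmonic, h=-20: full span → s += -20 → s = 32.0000
seg 5 [217.4°–334.9°] cycloidal, h=26: θ=238.8° here. β=21.4, B=117.5. 26·(0.1821 − sin(2π·0.1821)/(2π)) = 0.9679 → s = 32.9679

32.9679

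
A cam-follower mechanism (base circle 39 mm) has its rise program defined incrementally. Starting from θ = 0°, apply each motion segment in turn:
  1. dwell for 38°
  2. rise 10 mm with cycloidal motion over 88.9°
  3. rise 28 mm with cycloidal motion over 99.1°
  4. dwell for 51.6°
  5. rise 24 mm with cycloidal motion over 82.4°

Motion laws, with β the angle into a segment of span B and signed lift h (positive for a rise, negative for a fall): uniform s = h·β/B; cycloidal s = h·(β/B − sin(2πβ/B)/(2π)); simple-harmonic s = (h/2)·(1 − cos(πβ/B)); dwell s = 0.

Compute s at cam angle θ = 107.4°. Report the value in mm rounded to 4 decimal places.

seg 1 [0°–38°] dwell: s stays 0.0000
seg 2 [38°–126.9°] cycloidal, h=10: θ=107.4° here. β=69.4, B=88.9. 10·(0.7807 − sin(2π·0.7807)/(2π)) = 9.3686 → s = 9.3686

9.3686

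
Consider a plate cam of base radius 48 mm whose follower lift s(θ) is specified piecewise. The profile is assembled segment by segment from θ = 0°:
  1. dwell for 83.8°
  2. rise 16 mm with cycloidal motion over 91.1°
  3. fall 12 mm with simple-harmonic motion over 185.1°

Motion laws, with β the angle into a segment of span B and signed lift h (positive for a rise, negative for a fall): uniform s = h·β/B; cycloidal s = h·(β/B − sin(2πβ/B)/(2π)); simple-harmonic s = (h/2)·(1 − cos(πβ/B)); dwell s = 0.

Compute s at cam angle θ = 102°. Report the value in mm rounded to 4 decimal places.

seg 1 [0°–83.8°] dwell: s stays 0.0000
seg 2 [83.8°–174.9°] cycloidal, h=16: θ=102° here. β=18.2, B=91.1. 16·(0.1998 − sin(2π·0.1998)/(2π)) = 0.7757 → s = 0.7757

0.7757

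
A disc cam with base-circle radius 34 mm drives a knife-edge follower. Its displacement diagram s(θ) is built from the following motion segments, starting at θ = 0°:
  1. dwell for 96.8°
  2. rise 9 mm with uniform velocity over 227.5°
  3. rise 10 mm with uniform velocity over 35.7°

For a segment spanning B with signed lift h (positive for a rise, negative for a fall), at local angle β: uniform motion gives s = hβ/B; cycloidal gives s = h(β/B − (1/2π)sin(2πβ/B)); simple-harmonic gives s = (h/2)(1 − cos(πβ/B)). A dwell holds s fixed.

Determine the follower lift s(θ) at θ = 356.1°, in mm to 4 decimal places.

seg 1 [0°–96.8°] dwell: s stays 0.0000
seg 2 [96.8°–324.3°] uniform, h=9: full span → s += 9 → s = 9.0000
seg 3 [324.3°–360°] uniform, h=10: θ=356.1° here. β=31.8, B=35.7. 10·31.8/35.7 = 8.9076 → s = 17.9076

17.9076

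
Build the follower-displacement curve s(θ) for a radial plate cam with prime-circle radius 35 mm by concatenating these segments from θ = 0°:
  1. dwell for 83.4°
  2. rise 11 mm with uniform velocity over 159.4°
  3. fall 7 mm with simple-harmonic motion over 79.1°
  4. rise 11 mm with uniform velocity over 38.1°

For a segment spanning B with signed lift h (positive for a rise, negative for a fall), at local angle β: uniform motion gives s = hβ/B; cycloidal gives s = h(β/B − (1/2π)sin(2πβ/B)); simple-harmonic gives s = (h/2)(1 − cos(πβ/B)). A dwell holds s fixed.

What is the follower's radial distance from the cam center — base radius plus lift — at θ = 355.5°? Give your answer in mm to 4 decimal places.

seg 1 [0°–83.4°] dwell: s stays 0.0000
seg 2 [83.4°–242.8°] uniform, h=11: full span → s += 11 → s = 11.0000
seg 3 [242.8°–321.9°] simple-harmonic, h=-7: full span → s += -7 → s = 4.0000
seg 4 [321.9°–360°] uniform, h=11: θ=355.5° here. β=33.6, B=38.1. 11·33.6/38.1 = 9.7008 → s = 13.7008
radial distance = base radius + s = 35 + 13.7008 = 48.7008

48.7008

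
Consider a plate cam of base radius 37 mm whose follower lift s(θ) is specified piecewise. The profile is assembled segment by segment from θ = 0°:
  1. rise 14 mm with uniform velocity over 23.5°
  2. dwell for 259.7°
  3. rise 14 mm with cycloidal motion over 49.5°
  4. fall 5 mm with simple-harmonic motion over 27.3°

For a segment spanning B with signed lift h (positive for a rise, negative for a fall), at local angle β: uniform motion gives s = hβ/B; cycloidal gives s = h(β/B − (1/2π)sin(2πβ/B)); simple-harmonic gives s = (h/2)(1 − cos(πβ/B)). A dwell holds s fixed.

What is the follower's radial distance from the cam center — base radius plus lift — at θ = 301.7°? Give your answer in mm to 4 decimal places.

seg 1 [0°–23.5°] uniform, h=14: full span → s += 14 → s = 14.0000
seg 2 [23.5°–283.2°] dwell: s stays 14.0000
seg 3 [283.2°–332.7°] cycloidal, h=14: θ=301.7° here. β=18.5, B=49.5. 14·(0.3737 − sin(2π·0.3737)/(2π)) = 3.6443 → s = 17.6443
radial distance = base radius + s = 37 + 17.6443 = 54.6443

54.6443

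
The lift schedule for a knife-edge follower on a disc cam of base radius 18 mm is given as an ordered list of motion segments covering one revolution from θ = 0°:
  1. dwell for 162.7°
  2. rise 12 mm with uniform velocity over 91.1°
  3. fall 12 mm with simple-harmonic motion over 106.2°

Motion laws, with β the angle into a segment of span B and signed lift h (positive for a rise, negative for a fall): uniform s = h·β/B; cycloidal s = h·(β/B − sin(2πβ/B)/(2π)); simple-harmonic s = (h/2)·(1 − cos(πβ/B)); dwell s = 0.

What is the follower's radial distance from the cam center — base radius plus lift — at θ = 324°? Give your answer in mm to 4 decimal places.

seg 1 [0°–162.7°] dwell: s stays 0.0000
seg 2 [162.7°–253.8°] uniform, h=12: full span → s += 12 → s = 12.0000
seg 3 [253.8°–360°] simple-harmonic, h=-12: θ=324° here. β=70.2, B=106.2. -12/2·(1 − cos(π·0.6610)) = -8.9073 → s = 3.0927
radial distance = base radius + s = 18 + 3.0927 = 21.0927

21.0927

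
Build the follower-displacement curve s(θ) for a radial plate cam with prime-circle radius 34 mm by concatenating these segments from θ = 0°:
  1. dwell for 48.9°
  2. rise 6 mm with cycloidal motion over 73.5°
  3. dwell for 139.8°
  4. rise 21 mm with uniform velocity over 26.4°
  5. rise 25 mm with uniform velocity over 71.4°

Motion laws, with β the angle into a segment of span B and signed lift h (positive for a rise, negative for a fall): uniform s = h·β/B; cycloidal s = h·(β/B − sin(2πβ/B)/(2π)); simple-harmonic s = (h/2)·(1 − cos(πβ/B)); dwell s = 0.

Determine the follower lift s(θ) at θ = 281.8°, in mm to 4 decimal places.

seg 1 [0°–48.9°] dwell: s stays 0.0000
seg 2 [48.9°–122.4°] cycloidal, h=6: full span → s += 6 → s = 6.0000
seg 3 [122.4°–262.2°] dwell: s stays 6.0000
seg 4 [262.2°–288.6°] uniform, h=21: θ=281.8° here. β=19.6, B=26.4. 21·19.6/26.4 = 15.5909 → s = 21.5909

21.5909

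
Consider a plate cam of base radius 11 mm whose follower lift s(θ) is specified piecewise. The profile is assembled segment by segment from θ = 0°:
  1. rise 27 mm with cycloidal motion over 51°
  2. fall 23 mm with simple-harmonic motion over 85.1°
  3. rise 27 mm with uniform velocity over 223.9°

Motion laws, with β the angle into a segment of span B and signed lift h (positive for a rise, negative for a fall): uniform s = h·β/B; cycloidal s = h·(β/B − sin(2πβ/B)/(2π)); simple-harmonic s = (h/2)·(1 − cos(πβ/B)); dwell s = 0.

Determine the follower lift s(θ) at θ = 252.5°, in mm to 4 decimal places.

seg 1 [0°–51°] cycloidal, h=27: full span → s += 27 → s = 27.0000
seg 2 [51°–136.1°] simple-harmonic, h=-23: full span → s += -23 → s = 4.0000
seg 3 [136.1°–360°] uniform, h=27: θ=252.5° here. β=116.4, B=223.9. 27·116.4/223.9 = 14.0366 → s = 18.0366

18.0366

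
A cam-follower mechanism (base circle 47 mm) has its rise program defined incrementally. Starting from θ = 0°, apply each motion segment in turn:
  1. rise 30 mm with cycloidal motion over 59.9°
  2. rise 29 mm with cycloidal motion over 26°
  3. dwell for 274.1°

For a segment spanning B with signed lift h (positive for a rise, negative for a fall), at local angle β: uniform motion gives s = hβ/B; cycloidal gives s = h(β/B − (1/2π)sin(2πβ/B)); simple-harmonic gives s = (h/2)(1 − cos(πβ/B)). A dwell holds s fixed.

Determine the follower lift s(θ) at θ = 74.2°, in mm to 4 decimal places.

seg 1 [0°–59.9°] cycloidal, h=30: full span → s += 30 → s = 30.0000
seg 2 [59.9°–85.9°] cycloidal, h=29: θ=74.2° here. β=14.3, B=26. 29·(0.5500 − sin(2π·0.5500)/(2π)) = 17.3763 → s = 47.3763

47.3763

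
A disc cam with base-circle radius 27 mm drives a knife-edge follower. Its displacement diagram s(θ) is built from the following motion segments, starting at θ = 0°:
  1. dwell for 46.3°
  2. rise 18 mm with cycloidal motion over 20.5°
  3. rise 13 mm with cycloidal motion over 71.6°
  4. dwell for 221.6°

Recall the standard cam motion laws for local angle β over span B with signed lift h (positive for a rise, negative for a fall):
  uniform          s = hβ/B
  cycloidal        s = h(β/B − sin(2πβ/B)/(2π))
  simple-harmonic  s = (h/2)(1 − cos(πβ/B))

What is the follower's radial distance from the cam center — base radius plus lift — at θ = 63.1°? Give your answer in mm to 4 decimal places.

seg 1 [0°–46.3°] dwell: s stays 0.0000
seg 2 [46.3°–66.8°] cycloidal, h=18: θ=63.1° here. β=16.8, B=20.5. 18·(0.8195 − sin(2π·0.8195)/(2π)) = 17.3471 → s = 17.3471
radial distance = base radius + s = 27 + 17.3471 = 44.3471

44.3471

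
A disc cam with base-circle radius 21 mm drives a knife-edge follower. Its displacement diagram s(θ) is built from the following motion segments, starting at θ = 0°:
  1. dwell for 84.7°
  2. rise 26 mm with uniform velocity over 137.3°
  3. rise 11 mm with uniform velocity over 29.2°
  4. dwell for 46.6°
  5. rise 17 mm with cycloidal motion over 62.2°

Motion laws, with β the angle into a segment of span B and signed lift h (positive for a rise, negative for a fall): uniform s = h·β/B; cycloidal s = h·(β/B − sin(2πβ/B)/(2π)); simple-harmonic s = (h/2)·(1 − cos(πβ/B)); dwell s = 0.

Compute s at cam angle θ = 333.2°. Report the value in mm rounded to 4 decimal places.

seg 1 [0°–84.7°] dwell: s stays 0.0000
seg 2 [84.7°–222°] uniform, h=26: full span → s += 26 → s = 26.0000
seg 3 [222°–251.2°] uniform, h=11: full span → s += 11 → s = 37.0000
seg 4 [251.2°–297.8°] dwell: s stays 37.0000
seg 5 [297.8°–360°] cycloidal, h=17: θ=333.2° here. β=35.4, B=62.2. 17·(0.5691 − sin(2π·0.5691)/(2π)) = 10.8139 → s = 47.8139

47.8139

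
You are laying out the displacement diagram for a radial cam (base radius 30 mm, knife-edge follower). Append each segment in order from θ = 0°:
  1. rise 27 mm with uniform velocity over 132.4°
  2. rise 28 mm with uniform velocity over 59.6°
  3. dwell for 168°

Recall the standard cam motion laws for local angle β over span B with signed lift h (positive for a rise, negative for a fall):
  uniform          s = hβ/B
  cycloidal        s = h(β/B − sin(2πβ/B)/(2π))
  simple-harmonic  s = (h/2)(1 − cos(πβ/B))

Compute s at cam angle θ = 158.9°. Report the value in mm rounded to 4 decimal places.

seg 1 [0°–132.4°] uniform, h=27: full span → s += 27 → s = 27.0000
seg 2 [132.4°–192°] uniform, h=28: θ=158.9° here. β=26.5, B=59.6. 28·26.5/59.6 = 12.4497 → s = 39.4497

39.4497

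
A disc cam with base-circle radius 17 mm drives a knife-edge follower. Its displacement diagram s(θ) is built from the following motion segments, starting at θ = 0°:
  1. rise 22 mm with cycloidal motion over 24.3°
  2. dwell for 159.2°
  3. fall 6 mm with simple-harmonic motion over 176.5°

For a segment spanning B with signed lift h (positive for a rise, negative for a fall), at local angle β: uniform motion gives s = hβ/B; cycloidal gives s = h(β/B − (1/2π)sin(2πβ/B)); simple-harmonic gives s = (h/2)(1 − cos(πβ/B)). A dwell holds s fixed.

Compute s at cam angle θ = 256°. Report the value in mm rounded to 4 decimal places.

seg 1 [0°–24.3°] cycloidal, h=22: full span → s += 22 → s = 22.0000
seg 2 [24.3°–183.5°] dwell: s stays 22.0000
seg 3 [183.5°–360°] simple-harmonic, h=-6: θ=256° here. β=72.5, B=176.5. -6/2·(1 − cos(π·0.4108)) = -2.1700 → s = 19.8300

19.8300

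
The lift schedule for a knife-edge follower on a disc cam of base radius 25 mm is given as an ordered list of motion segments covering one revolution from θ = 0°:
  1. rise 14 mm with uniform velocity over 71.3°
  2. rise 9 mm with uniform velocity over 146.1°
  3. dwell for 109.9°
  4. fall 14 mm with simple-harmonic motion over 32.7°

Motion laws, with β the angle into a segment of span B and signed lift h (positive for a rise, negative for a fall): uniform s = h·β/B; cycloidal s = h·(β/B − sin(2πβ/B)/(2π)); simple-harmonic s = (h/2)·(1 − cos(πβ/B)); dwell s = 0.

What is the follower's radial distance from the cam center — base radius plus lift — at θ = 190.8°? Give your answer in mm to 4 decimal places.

seg 1 [0°–71.3°] uniform, h=14: full span → s += 14 → s = 14.0000
seg 2 [71.3°–217.4°] uniform, h=9: θ=190.8° here. β=119.5, B=146.1. 9·119.5/146.1 = 7.3614 → s = 21.3614
radial distance = base radius + s = 25 + 21.3614 = 46.3614

46.3614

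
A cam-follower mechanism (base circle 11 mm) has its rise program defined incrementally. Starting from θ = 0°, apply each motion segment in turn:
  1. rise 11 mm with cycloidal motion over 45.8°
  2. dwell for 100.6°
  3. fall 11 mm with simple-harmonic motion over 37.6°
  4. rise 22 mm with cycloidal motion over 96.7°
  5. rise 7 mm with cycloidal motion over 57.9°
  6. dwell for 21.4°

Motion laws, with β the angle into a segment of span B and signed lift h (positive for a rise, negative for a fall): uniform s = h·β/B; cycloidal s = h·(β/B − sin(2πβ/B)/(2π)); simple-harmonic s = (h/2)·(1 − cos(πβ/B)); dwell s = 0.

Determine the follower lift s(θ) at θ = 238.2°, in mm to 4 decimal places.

seg 1 [0°–45.8°] cycloidal, h=11: full span → s += 11 → s = 11.0000
seg 2 [45.8°–146.4°] dwell: s stays 11.0000
seg 3 [146.4°–184°] simple-harmonic, h=-11: full span → s += -11 → s = 0.0000
seg 4 [184°–280.7°] cycloidal, h=22: θ=238.2° here. β=54.2, B=96.7. 22·(0.5605 − sin(2π·0.5605)/(2π)) = 13.6300 → s = 13.6300

13.6300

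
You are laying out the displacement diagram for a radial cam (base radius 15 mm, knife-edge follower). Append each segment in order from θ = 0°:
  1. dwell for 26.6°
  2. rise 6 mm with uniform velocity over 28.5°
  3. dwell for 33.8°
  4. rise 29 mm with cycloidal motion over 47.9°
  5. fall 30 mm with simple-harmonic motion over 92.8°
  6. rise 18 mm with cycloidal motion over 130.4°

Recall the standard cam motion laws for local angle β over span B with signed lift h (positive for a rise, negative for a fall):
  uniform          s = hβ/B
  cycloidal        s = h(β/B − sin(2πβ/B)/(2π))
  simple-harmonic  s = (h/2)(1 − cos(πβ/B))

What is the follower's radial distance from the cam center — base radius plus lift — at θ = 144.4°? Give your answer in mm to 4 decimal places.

seg 1 [0°–26.6°] dwell: s stays 0.0000
seg 2 [26.6°–55.1°] uniform, h=6: full span → s += 6 → s = 6.0000
seg 3 [55.1°–88.9°] dwell: s stays 6.0000
seg 4 [88.9°–136.8°] cycloidal, h=29: full span → s += 29 → s = 35.0000
seg 5 [136.8°–229.6°] simple-harmonic, h=-30: θ=144.4° here. β=7.6, B=92.8. -30/2·(1 − cos(π·0.0819)) = -0.4937 → s = 34.5063
radial distance = base radius + s = 15 + 34.5063 = 49.5063

49.5063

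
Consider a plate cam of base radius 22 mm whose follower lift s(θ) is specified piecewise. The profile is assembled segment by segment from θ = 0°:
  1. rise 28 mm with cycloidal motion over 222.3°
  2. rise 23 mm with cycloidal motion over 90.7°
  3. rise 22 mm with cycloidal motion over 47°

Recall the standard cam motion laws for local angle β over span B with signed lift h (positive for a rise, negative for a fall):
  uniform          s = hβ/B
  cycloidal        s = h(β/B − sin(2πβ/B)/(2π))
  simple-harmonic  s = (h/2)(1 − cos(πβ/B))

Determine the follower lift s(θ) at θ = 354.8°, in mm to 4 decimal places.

seg 1 [0°–222.3°] cycloidal, h=28: full span → s += 28 → s = 28.0000
seg 2 [222.3°–313°] cycloidal, h=23: full span → s += 23 → s = 51.0000
seg 3 [313°–360°] cycloidal, h=22: θ=354.8° here. β=41.8, B=47. 22·(0.8894 − sin(2π·0.8894)/(2π)) = 21.8086 → s = 72.8086

72.8086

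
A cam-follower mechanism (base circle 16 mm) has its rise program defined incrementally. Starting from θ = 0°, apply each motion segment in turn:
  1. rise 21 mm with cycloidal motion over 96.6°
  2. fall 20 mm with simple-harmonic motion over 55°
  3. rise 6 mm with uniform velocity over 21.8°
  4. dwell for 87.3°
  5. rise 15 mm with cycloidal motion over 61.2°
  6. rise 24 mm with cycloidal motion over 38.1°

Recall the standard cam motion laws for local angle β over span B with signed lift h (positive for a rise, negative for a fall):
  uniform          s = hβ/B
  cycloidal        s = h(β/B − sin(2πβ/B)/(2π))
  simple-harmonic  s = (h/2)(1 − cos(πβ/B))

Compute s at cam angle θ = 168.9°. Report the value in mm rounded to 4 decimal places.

seg 1 [0°–96.6°] cycloidal, h=21: full span → s += 21 → s = 21.0000
seg 2 [96.6°–151.6°] simple-harmonic, h=-20: full span → s += -20 → s = 1.0000
seg 3 [151.6°–173.4°] uniform, h=6: θ=168.9° here. β=17.3, B=21.8. 6·17.3/21.8 = 4.7615 → s = 5.7615

5.7615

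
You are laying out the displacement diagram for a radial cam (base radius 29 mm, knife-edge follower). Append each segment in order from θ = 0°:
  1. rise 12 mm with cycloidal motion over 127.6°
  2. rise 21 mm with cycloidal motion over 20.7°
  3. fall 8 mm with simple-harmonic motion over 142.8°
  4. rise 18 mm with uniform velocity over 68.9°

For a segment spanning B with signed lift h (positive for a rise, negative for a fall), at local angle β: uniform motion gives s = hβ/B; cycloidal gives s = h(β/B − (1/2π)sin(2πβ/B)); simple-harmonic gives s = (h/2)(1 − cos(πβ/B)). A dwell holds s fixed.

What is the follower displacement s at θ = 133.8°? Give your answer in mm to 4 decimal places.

seg 1 [0°–127.6°] cycloidal, h=12: full span → s += 12 → s = 12.0000
seg 2 [127.6°–148.3°] cycloidal, h=21: θ=133.8° here. β=6.2, B=20.7. 21·(0.2995 − sin(2π·0.2995)/(2π)) = 3.1081 → s = 15.1081

15.1081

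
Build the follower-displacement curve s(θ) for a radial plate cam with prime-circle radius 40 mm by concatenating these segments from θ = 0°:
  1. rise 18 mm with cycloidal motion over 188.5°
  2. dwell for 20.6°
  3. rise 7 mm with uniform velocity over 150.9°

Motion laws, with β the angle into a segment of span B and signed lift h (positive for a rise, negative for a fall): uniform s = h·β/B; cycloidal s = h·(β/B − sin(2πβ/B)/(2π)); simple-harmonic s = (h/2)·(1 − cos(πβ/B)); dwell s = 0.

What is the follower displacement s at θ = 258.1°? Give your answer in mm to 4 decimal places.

seg 1 [0°–188.5°] cycloidal, h=18: full span → s += 18 → s = 18.0000
seg 2 [188.5°–209.1°] dwell: s stays 18.0000
seg 3 [209.1°–360°] uniform, h=7: θ=258.1° here. β=49, B=150.9. 7·49/150.9 = 2.2730 → s = 20.2730

20.2730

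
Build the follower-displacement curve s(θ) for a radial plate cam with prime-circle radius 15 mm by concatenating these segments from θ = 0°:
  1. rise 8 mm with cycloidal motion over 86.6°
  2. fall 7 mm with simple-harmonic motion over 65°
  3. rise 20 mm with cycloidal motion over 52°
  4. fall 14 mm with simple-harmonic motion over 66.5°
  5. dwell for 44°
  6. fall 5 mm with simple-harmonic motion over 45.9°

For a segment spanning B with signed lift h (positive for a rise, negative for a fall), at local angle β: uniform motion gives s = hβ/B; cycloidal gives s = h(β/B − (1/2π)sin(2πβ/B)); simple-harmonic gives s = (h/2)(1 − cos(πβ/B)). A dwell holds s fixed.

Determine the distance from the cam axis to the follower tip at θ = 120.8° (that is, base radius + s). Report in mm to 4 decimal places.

seg 1 [0°–86.6°] cycloidal, h=8: full span → s += 8 → s = 8.0000
seg 2 [86.6°–151.6°] simple-harmonic, h=-7: θ=120.8° here. β=34.2, B=65. -7/2·(1 − cos(π·0.5262)) = -3.7873 → s = 4.2127
radial distance = base radius + s = 15 + 4.2127 = 19.2127

19.2127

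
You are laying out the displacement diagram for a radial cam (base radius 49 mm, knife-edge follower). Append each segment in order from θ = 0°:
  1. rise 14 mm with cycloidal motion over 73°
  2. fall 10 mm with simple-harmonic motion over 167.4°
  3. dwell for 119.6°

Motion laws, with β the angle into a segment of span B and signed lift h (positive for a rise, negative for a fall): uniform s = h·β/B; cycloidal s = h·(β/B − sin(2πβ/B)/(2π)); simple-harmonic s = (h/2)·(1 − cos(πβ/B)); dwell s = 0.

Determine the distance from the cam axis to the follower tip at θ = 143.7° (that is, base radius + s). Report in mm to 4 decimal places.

seg 1 [0°–73°] cycloidal, h=14: full span → s += 14 → s = 14.0000
seg 2 [73°–240.4°] simple-harmonic, h=-10: θ=143.7° here. β=70.7, B=167.4. -10/2·(1 − cos(π·0.4223)) = -3.7922 → s = 10.2078
radial distance = base radius + s = 49 + 10.2078 = 59.2078

59.2078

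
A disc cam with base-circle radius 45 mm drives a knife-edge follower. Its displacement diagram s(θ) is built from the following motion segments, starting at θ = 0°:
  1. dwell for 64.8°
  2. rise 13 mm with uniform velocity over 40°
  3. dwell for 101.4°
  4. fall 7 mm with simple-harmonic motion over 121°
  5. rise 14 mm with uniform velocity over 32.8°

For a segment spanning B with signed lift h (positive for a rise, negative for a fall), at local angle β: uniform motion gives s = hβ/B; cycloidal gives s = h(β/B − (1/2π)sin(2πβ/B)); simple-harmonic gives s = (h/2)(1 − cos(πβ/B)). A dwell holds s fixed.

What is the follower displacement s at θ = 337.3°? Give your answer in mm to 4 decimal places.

seg 1 [0°–64.8°] dwell: s stays 0.0000
seg 2 [64.8°–104.8°] uniform, h=13: full span → s += 13 → s = 13.0000
seg 3 [104.8°–206.2°] dwell: s stays 13.0000
seg 4 [206.2°–327.2°] simple-harmonic, h=-7: full span → s += -7 → s = 6.0000
seg 5 [327.2°–360°] uniform, h=14: θ=337.3° here. β=10.1, B=32.8. 14·10.1/32.8 = 4.3110 → s = 10.3110

10.3110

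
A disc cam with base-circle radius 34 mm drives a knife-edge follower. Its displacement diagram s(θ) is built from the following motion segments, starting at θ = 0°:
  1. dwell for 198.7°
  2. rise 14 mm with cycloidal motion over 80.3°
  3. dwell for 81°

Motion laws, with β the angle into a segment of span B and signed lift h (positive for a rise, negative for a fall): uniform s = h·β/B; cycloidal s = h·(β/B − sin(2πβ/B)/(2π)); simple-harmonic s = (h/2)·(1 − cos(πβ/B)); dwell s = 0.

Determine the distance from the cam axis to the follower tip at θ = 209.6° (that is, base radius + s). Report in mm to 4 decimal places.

seg 1 [0°–198.7°] dwell: s stays 0.0000
seg 2 [198.7°–279°] cycloidal, h=14: θ=209.6° here. β=10.9, B=80.3. 14·(0.1357 − sin(2π·0.1357)/(2π)) = 0.2222 → s = 0.2222
radial distance = base radius + s = 34 + 0.2222 = 34.2222

34.2222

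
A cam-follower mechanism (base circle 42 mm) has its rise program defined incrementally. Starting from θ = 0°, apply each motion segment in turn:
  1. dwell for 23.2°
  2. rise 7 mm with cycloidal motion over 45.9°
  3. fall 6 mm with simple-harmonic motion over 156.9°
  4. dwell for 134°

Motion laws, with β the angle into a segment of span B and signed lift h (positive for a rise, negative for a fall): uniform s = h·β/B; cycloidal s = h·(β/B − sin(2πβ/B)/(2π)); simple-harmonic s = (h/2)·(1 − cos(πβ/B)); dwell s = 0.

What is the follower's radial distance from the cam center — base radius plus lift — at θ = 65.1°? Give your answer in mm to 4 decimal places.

seg 1 [0°–23.2°] dwell: s stays 0.0000
seg 2 [23.2°–69.1°] cycloidal, h=7: θ=65.1° here. β=41.9, B=45.9. 7·(0.9129 − sin(2π·0.9129)/(2π)) = 6.9700 → s = 6.9700
radial distance = base radius + s = 42 + 6.9700 = 48.9700

48.9700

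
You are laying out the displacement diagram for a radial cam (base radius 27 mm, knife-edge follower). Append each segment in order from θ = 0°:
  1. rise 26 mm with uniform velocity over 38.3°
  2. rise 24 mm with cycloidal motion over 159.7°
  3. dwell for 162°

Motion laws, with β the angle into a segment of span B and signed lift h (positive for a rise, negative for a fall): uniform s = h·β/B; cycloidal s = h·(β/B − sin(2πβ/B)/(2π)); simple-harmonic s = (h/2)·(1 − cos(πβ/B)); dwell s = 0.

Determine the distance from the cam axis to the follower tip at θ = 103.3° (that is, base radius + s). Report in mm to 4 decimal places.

seg 1 [0°–38.3°] uniform, h=26: full span → s += 26 → s = 26.0000
seg 2 [38.3°–198°] cycloidal, h=24: θ=103.3° here. β=65, B=159.7. 24·(0.4070 − sin(2π·0.4070)/(2π)) = 7.6614 → s = 33.6614
radial distance = base radius + s = 27 + 33.6614 = 60.6614

60.6614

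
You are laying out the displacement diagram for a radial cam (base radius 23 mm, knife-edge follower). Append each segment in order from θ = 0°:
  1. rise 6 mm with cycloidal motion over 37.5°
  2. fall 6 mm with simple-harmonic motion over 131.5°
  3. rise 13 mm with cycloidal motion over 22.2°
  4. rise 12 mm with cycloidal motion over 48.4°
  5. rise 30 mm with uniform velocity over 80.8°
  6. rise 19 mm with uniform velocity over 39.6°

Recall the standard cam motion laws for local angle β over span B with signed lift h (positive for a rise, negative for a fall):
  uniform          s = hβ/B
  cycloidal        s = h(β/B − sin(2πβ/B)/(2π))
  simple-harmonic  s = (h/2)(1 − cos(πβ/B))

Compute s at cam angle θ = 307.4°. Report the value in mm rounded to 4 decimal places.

seg 1 [0°–37.5°] cycloidal, h=6: full span → s += 6 → s = 6.0000
seg 2 [37.5°–169°] simple-harmonic, h=-6: full span → s += -6 → s = 0.0000
seg 3 [169°–191.2°] cycloidal, h=13: full span → s += 13 → s = 13.0000
seg 4 [191.2°–239.6°] cycloidal, h=12: full span → s += 12 → s = 25.0000
seg 5 [239.6°–320.4°] uniform, h=30: θ=307.4° here. β=67.8, B=80.8. 30·67.8/80.8 = 25.1733 → s = 50.1733

50.1733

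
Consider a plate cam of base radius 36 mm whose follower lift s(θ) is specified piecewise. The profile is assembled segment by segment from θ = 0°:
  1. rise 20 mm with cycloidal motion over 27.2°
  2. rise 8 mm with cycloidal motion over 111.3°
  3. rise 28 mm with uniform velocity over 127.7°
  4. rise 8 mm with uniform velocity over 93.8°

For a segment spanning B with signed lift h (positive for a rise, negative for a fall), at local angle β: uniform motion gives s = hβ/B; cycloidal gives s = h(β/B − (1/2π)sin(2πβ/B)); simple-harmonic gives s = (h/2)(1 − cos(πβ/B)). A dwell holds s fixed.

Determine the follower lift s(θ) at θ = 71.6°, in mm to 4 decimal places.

seg 1 [0°–27.2°] cycloidal, h=20: full span → s += 20 → s = 20.0000
seg 2 [27.2°–138.5°] cycloidal, h=8: θ=71.6° here. β=44.4, B=111.3. 8·(0.3989 − sin(2π·0.3989)/(2π)) = 2.4360 → s = 22.4360

22.4360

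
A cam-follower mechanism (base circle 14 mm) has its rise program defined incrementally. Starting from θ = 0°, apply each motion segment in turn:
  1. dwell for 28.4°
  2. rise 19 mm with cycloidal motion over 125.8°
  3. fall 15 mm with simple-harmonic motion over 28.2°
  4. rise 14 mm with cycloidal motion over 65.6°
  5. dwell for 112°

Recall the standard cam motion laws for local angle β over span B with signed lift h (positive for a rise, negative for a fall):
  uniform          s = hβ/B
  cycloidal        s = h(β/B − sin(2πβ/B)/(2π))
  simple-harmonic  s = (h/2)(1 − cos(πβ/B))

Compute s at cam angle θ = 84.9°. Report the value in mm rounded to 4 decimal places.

seg 1 [0°–28.4°] dwell: s stays 0.0000
seg 2 [28.4°–154.2°] cycloidal, h=19: θ=84.9° here. β=56.5, B=125.8. 19·(0.4491 − sin(2π·0.4491)/(2π)) = 7.5831 → s = 7.5831

7.5831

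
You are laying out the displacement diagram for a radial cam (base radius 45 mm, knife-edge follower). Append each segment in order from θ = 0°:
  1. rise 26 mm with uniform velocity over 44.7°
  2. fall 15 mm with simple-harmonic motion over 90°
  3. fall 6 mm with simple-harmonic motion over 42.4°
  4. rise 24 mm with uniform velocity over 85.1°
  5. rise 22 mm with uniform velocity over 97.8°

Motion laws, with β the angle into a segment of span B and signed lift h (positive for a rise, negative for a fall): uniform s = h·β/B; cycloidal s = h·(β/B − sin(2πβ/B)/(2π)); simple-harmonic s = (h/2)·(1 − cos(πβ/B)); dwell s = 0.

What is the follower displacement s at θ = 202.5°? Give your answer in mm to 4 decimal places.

seg 1 [0°–44.7°] uniform, h=26: full span → s += 26 → s = 26.0000
seg 2 [44.7°–134.7°] simple-harmonic, h=-15: full span → s += -15 → s = 11.0000
seg 3 [134.7°–177.1°] simple-harmonic, h=-6: full span → s += -6 → s = 5.0000
seg 4 [177.1°–262.2°] uniform, h=24: θ=202.5° here. β=25.4, B=85.1. 24·25.4/85.1 = 7.1633 → s = 12.1633

12.1633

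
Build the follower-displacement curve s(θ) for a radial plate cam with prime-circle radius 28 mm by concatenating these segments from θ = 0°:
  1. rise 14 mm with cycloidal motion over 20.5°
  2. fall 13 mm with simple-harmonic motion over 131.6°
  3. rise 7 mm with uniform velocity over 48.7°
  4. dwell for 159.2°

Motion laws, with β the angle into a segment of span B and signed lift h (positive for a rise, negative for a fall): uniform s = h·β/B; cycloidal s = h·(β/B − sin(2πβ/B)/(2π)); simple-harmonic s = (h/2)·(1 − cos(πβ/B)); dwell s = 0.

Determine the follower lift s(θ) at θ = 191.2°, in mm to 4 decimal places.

seg 1 [0°–20.5°] cycloidal, h=14: full span → s += 14 → s = 14.0000
seg 2 [20.5°–152.1°] simple-harmonic, h=-13: full span → s += -13 → s = 1.0000
seg 3 [152.1°–200.8°] uniform, h=7: θ=191.2° here. β=39.1, B=48.7. 7·39.1/48.7 = 5.6201 → s = 6.6201

6.6201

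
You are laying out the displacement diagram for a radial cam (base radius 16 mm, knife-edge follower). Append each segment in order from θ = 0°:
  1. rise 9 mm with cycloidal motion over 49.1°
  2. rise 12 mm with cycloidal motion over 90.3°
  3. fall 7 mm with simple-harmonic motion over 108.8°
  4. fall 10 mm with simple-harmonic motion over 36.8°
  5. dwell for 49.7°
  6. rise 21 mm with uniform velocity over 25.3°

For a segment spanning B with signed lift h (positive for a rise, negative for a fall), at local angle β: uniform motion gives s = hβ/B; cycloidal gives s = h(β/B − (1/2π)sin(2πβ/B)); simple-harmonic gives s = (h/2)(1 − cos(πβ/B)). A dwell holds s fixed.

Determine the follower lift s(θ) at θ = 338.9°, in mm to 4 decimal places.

seg 1 [0°–49.1°] cycloidal, h=9: full span → s += 9 → s = 9.0000
seg 2 [49.1°–139.4°] cycloidal, h=12: full span → s += 12 → s = 21.0000
seg 3 [139.4°–248.2°] simple-harmonic, h=-7: full span → s += -7 → s = 14.0000
seg 4 [248.2°–285°] simple-harmonic, h=-10: full span → s += -10 → s = 4.0000
seg 5 [285°–334.7°] dwell: s stays 4.0000
seg 6 [334.7°–360°] uniform, h=21: θ=338.9° here. β=4.2, B=25.3. 21·4.2/25.3 = 3.4862 → s = 7.4862

7.4862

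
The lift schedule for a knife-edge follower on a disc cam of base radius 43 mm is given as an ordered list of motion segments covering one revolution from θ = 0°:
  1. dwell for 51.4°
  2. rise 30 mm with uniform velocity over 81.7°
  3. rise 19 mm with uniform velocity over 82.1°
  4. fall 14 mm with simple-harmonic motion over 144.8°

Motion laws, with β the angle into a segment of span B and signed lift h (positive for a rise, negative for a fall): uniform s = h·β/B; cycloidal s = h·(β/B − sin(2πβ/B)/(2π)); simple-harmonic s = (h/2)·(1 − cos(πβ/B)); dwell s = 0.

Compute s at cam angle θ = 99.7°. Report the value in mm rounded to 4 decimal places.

seg 1 [0°–51.4°] dwell: s stays 0.0000
seg 2 [51.4°–133.1°] uniform, h=30: θ=99.7° here. β=48.3, B=81.7. 30·48.3/81.7 = 17.7356 → s = 17.7356

17.7356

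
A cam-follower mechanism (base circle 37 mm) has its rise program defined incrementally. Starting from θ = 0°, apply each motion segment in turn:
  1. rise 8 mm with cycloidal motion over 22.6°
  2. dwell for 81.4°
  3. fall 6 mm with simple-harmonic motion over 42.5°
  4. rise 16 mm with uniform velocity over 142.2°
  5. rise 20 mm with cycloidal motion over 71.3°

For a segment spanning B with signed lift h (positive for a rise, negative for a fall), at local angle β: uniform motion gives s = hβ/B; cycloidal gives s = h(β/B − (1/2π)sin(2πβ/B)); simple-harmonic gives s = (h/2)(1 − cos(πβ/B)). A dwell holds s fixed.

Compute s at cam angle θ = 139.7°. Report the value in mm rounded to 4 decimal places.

seg 1 [0°–22.6°] cycloidal, h=8: full span → s += 8 → s = 8.0000
seg 2 [22.6°–104°] dwell: s stays 8.0000
seg 3 [104°–146.5°] simple-harmonic, h=-6: θ=139.7° here. β=35.7, B=42.5. -6/2·(1 − cos(π·0.8400)) = -5.6289 → s = 2.3711

2.3711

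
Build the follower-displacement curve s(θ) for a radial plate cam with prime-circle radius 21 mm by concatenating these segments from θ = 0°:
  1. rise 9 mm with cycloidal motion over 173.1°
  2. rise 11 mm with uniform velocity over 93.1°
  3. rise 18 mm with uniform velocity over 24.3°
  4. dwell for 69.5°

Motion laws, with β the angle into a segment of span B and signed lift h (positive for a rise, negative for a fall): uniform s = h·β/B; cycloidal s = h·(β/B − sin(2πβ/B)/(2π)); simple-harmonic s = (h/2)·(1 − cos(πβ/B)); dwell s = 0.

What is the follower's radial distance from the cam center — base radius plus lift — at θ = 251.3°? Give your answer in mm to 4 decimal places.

seg 1 [0°–173.1°] cycloidal, h=9: full span → s += 9 → s = 9.0000
seg 2 [173.1°–266.2°] uniform, h=11: θ=251.3° here. β=78.2, B=93.1. 11·78.2/93.1 = 9.2395 → s = 18.2395
radial distance = base radius + s = 21 + 18.2395 = 39.2395

39.2395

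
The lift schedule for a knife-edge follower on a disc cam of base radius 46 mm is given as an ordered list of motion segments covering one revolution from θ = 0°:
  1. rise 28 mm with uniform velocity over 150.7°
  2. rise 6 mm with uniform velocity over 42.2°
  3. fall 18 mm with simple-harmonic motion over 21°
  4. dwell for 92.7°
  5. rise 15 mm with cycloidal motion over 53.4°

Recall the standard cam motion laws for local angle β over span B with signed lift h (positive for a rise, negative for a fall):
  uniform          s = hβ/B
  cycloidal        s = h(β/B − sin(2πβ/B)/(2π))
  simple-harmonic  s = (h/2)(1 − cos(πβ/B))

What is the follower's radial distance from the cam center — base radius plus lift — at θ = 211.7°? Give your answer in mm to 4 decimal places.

seg 1 [0°–150.7°] uniform, h=28: full span → s += 28 → s = 28.0000
seg 2 [150.7°–192.9°] uniform, h=6: full span → s += 6 → s = 34.0000
seg 3 [192.9°–213.9°] simple-harmonic, h=-18: θ=211.7° here. β=18.8, B=21. -18/2·(1 − cos(π·0.8952)) = -17.5169 → s = 16.4831
radial distance = base radius + s = 46 + 16.4831 = 62.4831

62.4831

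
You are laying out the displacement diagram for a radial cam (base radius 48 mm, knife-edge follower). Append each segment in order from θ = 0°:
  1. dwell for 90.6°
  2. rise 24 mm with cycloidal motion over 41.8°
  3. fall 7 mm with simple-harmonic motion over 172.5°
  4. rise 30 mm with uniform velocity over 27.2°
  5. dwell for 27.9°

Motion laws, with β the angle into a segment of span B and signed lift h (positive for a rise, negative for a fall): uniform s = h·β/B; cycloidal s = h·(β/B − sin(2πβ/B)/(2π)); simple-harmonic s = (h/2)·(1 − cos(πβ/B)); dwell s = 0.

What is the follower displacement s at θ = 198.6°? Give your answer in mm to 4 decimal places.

seg 1 [0°–90.6°] dwell: s stays 0.0000
seg 2 [90.6°–132.4°] cycloidal, h=24: full span → s += 24 → s = 24.0000
seg 3 [132.4°–304.9°] simple-harmonic, h=-7: θ=198.6° here. β=66.2, B=172.5. -7/2·(1 − cos(π·0.3838)) = -2.2502 → s = 21.7498

21.7498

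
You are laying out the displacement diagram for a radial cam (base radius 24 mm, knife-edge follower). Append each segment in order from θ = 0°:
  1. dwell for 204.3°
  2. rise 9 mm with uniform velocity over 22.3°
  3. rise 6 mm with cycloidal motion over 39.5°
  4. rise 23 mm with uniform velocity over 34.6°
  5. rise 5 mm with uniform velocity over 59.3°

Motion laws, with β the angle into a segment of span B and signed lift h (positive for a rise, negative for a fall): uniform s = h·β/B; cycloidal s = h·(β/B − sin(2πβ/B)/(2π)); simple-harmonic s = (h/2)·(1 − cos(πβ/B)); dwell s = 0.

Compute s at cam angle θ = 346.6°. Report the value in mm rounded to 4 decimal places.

seg 1 [0°–204.3°] dwell: s stays 0.0000
seg 2 [204.3°–226.6°] uniform, h=9: full span → s += 9 → s = 9.0000
seg 3 [226.6°–266.1°] cycloidal, h=6: full span → s += 6 → s = 15.0000
seg 4 [266.1°–300.7°] uniform, h=23: full span → s += 23 → s = 38.0000
seg 5 [300.7°–360°] uniform, h=5: θ=346.6° here. β=45.9, B=59.3. 5·45.9/59.3 = 3.8702 → s = 41.8702

41.8702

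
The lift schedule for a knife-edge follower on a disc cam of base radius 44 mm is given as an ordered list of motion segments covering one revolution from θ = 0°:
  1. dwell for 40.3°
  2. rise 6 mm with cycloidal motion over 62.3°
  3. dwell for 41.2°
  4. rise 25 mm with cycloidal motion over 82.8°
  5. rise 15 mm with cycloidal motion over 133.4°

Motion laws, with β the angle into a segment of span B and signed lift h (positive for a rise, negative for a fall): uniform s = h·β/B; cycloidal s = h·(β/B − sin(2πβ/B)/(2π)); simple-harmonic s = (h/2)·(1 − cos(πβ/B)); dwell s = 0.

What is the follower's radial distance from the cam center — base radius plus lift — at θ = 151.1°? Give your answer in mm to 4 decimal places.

seg 1 [0°–40.3°] dwell: s stays 0.0000
seg 2 [40.3°–102.6°] cycloidal, h=6: full span → s += 6 → s = 6.0000
seg 3 [102.6°–143.8°] dwell: s stays 6.0000
seg 4 [143.8°–226.6°] cycloidal, h=25: θ=151.1° here. β=7.3, B=82.8. 25·(0.0882 − sin(2π·0.0882)/(2π)) = 0.1110 → s = 6.1110
radial distance = base radius + s = 44 + 6.1110 = 50.1110

50.1110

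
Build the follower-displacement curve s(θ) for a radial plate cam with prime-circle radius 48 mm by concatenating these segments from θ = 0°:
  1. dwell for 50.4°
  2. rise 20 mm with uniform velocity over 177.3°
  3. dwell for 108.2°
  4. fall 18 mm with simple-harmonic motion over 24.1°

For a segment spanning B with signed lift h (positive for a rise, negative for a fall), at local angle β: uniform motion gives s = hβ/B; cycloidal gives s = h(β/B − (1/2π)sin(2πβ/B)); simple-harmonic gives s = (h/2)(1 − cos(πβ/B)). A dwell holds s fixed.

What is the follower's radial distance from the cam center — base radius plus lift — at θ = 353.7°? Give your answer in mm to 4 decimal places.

seg 1 [0°–50.4°] dwell: s stays 0.0000
seg 2 [50.4°–227.7°] uniform, h=20: full span → s += 20 → s = 20.0000
seg 3 [227.7°–335.9°] dwell: s stays 20.0000
seg 4 [335.9°–360°] simple-harmonic, h=-18: θ=353.7° here. β=17.8, B=24.1. -18/2·(1 − cos(π·0.7386)) = -15.1318 → s = 4.8682
radial distance = base radius + s = 48 + 4.8682 = 52.8682

52.8682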